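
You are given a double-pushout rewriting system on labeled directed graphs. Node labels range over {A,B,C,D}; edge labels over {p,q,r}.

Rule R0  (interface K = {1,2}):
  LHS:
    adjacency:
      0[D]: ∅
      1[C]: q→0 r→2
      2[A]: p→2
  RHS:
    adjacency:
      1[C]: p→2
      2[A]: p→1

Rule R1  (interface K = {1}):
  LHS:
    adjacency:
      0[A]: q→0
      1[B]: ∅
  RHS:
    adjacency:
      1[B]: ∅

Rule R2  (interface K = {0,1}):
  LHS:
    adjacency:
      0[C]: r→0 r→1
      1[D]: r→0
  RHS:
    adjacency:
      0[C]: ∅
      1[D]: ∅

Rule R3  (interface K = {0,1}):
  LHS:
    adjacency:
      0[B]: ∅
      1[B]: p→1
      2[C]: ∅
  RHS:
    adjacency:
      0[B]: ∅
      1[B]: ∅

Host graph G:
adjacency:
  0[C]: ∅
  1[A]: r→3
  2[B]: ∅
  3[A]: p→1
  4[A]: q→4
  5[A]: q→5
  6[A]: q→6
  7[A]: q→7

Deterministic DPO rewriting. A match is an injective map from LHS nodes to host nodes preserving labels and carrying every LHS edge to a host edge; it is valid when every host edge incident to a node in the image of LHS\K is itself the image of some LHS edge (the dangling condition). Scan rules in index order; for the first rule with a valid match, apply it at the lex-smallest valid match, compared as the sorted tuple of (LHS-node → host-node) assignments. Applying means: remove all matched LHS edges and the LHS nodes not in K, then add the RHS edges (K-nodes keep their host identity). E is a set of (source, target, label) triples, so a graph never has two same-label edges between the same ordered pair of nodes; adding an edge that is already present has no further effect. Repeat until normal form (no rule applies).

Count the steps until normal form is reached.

Answer: 4

Derivation:
initial: |V|=8 |E|=6  E = 1-r->3 3-p->1 4-q->4 5-q->5 6-q->6 7-q->7
step 1: apply R1 at {0↦4, 1↦2}  → |V|=7 |E|=5  E = 1-r->3 3-p->1 5-q->5 6-q->6 7-q->7
step 2: apply R1 at {0↦5, 1↦2}  → |V|=6 |E|=4  E = 1-r->3 3-p->1 6-q->6 7-q->7
step 3: apply R1 at {0↦6, 1↦2}  → |V|=5 |E|=3  E = 1-r->3 3-p->1 7-q->7
step 4: apply R1 at {0↦7, 1↦2}  → |V|=4 |E|=2  E = 1-r->3 3-p->1
halt: no rule applies after step 4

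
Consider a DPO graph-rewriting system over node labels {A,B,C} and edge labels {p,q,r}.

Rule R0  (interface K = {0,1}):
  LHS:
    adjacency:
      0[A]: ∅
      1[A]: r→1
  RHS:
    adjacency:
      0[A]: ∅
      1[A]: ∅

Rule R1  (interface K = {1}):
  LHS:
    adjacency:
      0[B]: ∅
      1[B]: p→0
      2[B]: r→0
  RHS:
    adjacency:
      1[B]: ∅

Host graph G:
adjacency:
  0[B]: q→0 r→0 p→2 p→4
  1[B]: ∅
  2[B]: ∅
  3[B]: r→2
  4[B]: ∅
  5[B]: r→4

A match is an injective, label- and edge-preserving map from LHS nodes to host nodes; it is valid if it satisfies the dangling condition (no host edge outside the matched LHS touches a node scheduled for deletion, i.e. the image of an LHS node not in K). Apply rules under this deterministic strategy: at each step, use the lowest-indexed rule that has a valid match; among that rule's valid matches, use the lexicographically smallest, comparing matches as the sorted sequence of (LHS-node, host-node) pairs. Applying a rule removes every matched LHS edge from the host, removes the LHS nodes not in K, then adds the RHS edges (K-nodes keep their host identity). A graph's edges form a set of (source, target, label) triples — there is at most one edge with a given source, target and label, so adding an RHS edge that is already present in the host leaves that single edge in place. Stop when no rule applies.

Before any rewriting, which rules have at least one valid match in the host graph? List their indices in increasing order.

R0: no valid match — LHS pattern not found
R1: 2 valid matches — {0↦2, 1↦0, 2↦3}, {0↦4, 1↦0, 2↦5}

Answer: [R1]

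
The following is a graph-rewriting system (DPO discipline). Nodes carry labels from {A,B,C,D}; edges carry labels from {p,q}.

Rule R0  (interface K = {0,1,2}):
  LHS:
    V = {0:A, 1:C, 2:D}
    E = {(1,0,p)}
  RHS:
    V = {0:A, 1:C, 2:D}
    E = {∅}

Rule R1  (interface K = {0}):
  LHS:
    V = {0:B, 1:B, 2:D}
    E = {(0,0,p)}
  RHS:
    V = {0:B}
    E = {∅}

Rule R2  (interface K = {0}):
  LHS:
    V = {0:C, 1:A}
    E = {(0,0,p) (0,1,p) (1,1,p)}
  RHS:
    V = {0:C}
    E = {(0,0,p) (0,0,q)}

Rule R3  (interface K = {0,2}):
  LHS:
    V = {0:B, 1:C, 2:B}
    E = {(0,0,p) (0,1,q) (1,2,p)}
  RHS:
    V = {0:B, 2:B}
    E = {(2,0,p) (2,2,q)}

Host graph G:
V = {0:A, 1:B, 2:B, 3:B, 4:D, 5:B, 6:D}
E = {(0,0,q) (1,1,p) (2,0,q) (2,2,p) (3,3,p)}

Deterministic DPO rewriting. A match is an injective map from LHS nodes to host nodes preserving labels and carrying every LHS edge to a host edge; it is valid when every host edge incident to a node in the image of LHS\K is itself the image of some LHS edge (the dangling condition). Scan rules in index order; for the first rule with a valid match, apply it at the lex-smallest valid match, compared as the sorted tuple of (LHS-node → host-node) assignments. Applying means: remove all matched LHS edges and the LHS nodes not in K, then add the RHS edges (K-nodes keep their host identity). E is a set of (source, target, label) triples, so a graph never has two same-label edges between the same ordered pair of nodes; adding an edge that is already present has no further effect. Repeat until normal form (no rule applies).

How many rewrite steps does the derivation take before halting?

Answer: 2

Rewrite trace:
initial: |V|=7 |E|=5  E = 0-q->0 1-p->1 2-q->0 2-p->2 3-p->3
step 1: apply R1 at {0↦1, 1↦5, 2↦4}  → |V|=5 |E|=4  E = 0-q->0 2-q->0 2-p->2 3-p->3
step 2: apply R1 at {0↦2, 1↦1, 2↦6}  → |V|=3 |E|=3  E = 0-q->0 2-q->0 3-p->3
halt: no rule applies after step 2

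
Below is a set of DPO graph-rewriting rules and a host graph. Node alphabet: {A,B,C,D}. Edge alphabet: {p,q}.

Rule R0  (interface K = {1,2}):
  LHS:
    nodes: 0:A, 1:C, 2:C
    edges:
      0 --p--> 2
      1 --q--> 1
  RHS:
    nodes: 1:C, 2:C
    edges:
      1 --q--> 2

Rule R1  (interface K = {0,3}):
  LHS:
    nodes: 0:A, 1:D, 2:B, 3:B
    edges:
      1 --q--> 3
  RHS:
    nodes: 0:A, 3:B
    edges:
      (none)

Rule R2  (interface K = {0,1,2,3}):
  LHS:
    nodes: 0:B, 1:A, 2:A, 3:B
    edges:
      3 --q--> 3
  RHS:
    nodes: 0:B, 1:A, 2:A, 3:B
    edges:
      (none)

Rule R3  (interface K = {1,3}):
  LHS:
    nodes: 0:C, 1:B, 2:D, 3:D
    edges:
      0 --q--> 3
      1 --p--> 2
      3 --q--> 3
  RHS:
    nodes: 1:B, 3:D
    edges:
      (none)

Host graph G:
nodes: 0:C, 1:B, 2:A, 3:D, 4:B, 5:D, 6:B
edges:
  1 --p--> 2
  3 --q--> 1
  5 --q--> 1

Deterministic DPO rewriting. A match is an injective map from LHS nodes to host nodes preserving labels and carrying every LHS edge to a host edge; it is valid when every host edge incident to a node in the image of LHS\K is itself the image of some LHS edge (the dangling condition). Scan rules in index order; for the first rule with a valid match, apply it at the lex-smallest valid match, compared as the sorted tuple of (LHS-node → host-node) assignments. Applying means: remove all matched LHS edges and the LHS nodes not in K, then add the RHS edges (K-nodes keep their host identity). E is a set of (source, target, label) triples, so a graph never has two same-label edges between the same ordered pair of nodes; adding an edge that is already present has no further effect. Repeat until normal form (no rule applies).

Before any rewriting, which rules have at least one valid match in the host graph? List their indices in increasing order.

R0: no valid match — LHS pattern not found
R1: 4 valid matches — {0↦2, 1↦3, 2↦4, 3↦1}, {0↦2, 1↦3, 2↦6, 3↦1}, {0↦2, 1↦5, 2↦4, 3↦1} (+1 more)
R2: no valid match — LHS pattern not found
R3: no valid match — LHS pattern not found

Answer: [R1]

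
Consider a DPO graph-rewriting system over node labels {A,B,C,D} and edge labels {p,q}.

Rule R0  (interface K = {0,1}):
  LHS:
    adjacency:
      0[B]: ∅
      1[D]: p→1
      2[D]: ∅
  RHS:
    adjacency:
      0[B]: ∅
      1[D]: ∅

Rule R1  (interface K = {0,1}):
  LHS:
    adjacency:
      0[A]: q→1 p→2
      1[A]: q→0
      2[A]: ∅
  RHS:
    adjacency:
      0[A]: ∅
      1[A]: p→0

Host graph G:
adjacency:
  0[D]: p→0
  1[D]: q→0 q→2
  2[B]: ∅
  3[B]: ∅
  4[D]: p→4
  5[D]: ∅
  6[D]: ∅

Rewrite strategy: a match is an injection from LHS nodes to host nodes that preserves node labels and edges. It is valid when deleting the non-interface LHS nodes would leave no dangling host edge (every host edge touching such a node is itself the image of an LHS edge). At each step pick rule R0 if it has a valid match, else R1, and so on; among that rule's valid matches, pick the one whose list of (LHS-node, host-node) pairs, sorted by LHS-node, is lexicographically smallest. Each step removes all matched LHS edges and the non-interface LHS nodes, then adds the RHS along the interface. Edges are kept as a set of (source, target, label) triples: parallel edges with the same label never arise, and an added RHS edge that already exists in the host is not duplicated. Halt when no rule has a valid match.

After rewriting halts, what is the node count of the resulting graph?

Answer: 5

Rewrite trace:
[0] host  ⇒  7 nodes, 4 edges  {0-p->0 1-q->0 1-q->2 4-p->4}
[1] R0 @ {0↦2, 1↦0, 2↦5}  ⇒  6 nodes, 3 edges  {1-q->0 1-q->2 4-p->4}
[2] R0 @ {0↦2, 1↦4, 2↦6}  ⇒  5 nodes, 2 edges  {1-q->0 1-q->2}
halt: no rule applies after step 2
NF nodes: {0:D, 1:D, 2:B, 3:B, 4:D}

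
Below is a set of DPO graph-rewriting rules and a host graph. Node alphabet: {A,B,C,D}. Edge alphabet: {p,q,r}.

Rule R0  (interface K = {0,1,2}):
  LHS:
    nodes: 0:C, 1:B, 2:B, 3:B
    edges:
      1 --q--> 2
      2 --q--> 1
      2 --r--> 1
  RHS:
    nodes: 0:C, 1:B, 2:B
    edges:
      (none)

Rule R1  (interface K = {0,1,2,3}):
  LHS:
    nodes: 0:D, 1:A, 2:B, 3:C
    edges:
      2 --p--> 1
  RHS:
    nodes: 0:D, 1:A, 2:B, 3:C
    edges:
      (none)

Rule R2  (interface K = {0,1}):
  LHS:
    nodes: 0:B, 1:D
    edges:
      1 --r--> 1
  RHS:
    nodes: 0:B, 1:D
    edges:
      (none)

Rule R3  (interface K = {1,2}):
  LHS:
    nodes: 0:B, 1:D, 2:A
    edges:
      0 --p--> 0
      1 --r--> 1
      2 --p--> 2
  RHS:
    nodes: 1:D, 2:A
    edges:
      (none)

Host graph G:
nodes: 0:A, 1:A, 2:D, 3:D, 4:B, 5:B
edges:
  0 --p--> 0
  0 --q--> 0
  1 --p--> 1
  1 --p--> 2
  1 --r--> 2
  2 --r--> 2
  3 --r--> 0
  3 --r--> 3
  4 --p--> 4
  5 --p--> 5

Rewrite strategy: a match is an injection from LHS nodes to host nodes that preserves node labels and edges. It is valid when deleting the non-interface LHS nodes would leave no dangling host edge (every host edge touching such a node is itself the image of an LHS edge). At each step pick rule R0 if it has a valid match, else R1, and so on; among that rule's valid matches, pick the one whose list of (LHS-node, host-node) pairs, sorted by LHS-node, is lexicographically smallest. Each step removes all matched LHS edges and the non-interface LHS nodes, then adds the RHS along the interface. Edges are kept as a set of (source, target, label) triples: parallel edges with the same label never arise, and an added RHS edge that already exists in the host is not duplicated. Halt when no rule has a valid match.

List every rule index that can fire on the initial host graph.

R0: no valid match — LHS pattern not found
R1: no valid match — LHS pattern not found
R2: 4 valid matches — {0↦4, 1↦2}, {0↦4, 1↦3}, {0↦5, 1↦2} (+1 more)
R3: 8 valid matches — {0↦4, 1↦2, 2↦0}, {0↦4, 1↦2, 2↦1}, {0↦4, 1↦3, 2↦0} (+5 more)

Answer: [R2,R3]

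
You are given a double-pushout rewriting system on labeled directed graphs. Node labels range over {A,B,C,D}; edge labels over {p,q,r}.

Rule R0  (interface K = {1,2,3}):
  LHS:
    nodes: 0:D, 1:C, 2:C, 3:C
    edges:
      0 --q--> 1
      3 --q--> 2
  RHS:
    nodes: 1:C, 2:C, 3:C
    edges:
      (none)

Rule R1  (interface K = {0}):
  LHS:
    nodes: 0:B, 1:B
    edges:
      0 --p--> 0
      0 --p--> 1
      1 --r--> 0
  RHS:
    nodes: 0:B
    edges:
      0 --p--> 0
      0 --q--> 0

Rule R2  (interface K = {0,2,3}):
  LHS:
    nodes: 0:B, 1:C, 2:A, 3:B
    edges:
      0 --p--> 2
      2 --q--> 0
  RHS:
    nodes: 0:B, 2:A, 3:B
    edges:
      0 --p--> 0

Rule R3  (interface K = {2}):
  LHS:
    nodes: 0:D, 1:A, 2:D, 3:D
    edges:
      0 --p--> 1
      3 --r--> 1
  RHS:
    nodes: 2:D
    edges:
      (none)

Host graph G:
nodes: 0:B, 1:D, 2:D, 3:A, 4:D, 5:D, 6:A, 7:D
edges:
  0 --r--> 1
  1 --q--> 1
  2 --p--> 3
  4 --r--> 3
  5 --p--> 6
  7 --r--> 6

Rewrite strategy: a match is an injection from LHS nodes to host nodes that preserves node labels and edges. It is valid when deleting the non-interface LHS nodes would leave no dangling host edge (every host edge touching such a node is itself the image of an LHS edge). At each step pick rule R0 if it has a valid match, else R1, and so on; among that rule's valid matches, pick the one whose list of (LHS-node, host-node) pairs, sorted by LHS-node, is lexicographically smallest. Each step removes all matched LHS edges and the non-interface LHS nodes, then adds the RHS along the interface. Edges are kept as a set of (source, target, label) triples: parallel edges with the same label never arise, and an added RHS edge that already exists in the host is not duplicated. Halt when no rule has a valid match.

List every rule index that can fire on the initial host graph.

R0: no valid match — LHS pattern not found
R1: no valid match — LHS pattern not found
R2: no valid match — LHS pattern not found
R3: 6 valid matches — {0↦2, 1↦3, 2↦1, 3↦4}, {0↦2, 1↦3, 2↦5, 3↦4}, {0↦2, 1↦3, 2↦7, 3↦4} (+3 more)

Answer: [R3]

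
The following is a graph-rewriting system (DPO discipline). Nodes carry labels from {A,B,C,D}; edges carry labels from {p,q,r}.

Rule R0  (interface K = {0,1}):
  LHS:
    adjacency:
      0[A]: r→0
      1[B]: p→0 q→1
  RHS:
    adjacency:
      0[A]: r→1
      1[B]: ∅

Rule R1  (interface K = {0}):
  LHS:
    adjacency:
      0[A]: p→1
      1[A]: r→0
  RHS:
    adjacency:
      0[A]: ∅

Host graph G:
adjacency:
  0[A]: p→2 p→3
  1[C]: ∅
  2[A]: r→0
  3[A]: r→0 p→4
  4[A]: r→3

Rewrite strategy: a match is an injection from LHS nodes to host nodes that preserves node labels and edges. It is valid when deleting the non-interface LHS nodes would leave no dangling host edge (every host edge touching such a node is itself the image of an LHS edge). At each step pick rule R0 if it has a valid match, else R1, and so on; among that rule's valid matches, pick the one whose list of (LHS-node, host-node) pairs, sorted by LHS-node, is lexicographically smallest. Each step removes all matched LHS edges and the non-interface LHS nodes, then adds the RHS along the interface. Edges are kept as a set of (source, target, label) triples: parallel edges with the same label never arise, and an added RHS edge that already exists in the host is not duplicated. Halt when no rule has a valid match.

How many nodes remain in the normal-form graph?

Answer: 2

Rewrite trace:
initial: |V|=5 |E|=6  E = 0-p->2 0-p->3 2-r->0 3-r->0 3-p->4 4-r->3
step 1: apply R1 at {0↦0, 1↦2}  → |V|=4 |E|=4  E = 0-p->3 3-r->0 3-p->4 4-r->3
step 2: apply R1 at {0↦3, 1↦4}  → |V|=3 |E|=2  E = 0-p->3 3-r->0
step 3: apply R1 at {0↦0, 1↦3}  → |V|=2 |E|=0  E = ∅
final graph: no rule applies after step 3
NF nodes: {0:A, 1:C}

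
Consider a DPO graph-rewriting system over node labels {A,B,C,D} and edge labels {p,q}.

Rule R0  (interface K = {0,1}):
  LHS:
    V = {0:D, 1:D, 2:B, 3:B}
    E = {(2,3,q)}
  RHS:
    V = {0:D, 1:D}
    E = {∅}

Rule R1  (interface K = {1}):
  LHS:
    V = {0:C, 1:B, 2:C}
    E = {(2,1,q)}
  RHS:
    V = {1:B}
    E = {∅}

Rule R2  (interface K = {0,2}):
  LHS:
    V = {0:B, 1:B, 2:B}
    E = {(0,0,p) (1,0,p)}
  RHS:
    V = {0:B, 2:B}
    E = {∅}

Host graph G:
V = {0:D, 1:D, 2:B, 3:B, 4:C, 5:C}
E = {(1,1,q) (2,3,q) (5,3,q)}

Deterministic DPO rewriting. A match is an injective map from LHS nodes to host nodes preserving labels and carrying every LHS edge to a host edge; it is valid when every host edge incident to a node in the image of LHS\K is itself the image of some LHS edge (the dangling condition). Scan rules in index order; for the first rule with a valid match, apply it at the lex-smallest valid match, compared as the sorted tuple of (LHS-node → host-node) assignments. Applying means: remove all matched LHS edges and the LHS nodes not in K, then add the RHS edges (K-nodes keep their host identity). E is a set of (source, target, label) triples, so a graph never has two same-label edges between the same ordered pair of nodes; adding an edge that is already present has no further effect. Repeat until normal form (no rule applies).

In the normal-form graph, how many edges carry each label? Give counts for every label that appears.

Answer: q:1

Steps:
initial: |V|=6 |E|=3  E = 1-q->1 2-q->3 5-q->3
step 1: apply R1 at {0↦4, 1↦3, 2↦5}  → |V|=4 |E|=2  E = 1-q->1 2-q->3
step 2: apply R0 at {0↦0, 1↦1, 2↦2, 3↦3}  → |V|=2 |E|=1  E = 1-q->1
normal form: no rule applies after step 2
NF edges: [(1, 1, 'q')]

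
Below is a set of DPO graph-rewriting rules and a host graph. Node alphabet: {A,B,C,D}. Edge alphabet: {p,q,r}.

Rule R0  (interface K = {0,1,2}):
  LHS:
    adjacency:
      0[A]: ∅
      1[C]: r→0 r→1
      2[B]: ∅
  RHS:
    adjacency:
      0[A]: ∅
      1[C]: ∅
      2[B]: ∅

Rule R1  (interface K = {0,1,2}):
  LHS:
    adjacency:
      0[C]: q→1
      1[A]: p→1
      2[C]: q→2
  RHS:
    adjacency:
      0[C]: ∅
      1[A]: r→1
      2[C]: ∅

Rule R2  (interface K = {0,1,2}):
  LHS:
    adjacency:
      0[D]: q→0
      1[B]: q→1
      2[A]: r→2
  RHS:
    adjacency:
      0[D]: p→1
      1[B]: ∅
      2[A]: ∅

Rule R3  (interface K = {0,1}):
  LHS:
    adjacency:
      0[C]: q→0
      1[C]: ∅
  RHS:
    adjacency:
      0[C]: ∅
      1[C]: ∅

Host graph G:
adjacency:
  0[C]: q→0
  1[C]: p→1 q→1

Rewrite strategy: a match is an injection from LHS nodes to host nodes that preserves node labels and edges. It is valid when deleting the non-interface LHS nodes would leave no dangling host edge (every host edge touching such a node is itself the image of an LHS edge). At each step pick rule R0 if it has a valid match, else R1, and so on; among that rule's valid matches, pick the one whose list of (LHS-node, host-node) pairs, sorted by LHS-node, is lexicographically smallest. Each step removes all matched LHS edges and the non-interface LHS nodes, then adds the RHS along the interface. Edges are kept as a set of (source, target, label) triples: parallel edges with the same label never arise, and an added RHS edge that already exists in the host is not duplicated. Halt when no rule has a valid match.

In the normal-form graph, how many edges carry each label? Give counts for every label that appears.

initial: |V|=2 |E|=3  E = 0-q->0 1-p->1 1-q->1
step 1: apply R3 at {0↦0, 1↦1}  → |V|=2 |E|=2  E = 1-p->1 1-q->1
step 2: apply R3 at {0↦1, 1↦0}  → |V|=2 |E|=1  E = 1-p->1
normal form: no rule applies after step 2
NF edges: [(1, 1, 'p')]

Answer: p:1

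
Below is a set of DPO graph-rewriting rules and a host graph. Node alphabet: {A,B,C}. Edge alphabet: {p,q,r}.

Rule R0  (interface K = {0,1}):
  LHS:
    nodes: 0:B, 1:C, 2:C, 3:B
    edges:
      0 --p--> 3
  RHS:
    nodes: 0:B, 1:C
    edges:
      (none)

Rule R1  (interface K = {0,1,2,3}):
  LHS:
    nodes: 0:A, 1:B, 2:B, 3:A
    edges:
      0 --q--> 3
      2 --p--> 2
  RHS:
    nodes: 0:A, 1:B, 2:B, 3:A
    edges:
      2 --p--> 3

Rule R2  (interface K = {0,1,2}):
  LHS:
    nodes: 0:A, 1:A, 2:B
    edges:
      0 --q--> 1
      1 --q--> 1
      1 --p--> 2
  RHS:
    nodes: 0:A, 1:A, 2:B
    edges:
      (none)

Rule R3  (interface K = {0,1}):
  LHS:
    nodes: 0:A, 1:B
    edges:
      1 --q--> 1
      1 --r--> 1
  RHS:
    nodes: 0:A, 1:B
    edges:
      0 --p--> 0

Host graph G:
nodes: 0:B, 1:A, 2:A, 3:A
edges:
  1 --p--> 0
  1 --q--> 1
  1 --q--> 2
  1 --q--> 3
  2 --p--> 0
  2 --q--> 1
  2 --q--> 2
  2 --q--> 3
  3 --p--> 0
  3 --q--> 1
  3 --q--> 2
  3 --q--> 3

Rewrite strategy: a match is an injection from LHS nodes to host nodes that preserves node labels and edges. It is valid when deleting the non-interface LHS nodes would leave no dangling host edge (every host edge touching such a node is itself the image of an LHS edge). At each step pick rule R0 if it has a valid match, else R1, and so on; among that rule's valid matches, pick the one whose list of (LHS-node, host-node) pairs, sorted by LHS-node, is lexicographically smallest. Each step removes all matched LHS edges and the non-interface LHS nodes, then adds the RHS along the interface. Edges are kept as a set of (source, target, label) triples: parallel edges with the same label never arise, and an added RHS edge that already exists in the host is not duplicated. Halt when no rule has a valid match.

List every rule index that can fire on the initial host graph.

R0: no valid match — LHS pattern not found
R1: no valid match — LHS pattern not found
R2: 6 valid matches — {0↦1, 1↦2, 2↦0}, {0↦1, 1↦3, 2↦0}, {0↦2, 1↦1, 2↦0} (+3 more)
R3: no valid match — LHS pattern not found

Answer: [R2]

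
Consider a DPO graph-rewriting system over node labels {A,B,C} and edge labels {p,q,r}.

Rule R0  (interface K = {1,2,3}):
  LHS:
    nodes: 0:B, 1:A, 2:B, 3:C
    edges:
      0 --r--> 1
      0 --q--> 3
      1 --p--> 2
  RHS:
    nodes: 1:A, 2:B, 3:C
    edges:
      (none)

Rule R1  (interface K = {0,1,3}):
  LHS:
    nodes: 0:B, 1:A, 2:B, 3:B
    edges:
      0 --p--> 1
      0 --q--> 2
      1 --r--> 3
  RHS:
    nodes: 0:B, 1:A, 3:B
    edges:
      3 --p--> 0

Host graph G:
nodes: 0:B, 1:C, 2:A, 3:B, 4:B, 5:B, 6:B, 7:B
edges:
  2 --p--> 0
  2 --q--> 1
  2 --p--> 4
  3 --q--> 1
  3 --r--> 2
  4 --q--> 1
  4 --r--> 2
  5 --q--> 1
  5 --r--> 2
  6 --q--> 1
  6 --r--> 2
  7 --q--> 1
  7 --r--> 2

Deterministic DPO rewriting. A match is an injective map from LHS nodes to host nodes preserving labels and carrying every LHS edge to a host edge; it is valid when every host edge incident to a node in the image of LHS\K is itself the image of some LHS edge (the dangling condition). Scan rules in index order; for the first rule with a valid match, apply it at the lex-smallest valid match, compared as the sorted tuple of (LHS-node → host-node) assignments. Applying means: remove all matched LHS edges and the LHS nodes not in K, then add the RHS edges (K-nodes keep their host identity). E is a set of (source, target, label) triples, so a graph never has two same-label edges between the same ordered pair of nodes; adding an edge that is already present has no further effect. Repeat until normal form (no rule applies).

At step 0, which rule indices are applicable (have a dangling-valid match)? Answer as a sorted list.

Answer: [R0]

Rewrite trace:
R0: 8 valid matches — {0↦3, 1↦2, 2↦0, 3↦1}, {0↦3, 1↦2, 2↦4, 3↦1}, {0↦5, 1↦2, 2↦0, 3↦1} (+5 more)
R1: no valid match — LHS pattern not found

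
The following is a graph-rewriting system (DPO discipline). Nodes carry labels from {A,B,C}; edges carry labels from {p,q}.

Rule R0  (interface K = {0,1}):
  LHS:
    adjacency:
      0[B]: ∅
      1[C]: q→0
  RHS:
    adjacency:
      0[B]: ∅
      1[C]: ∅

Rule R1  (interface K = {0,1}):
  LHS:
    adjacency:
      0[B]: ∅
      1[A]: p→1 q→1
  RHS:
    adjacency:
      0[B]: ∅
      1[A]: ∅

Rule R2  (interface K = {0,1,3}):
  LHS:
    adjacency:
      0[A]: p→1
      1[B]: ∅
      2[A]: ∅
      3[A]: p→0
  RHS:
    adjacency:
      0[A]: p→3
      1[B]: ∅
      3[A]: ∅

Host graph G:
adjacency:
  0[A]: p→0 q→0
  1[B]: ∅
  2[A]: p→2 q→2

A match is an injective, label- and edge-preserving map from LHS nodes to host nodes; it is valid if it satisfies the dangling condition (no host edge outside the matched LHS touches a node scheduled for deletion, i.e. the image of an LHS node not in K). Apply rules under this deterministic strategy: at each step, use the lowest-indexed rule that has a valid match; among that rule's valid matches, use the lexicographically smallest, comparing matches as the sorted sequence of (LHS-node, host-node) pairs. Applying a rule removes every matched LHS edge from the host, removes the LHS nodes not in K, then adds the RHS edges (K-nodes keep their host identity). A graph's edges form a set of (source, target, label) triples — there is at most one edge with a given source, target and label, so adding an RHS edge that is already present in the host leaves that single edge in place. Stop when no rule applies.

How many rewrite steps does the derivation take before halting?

Answer: 2

Rewrite trace:
initial: |V|=3 |E|=4  E = 0-p->0 0-q->0 2-p->2 2-q->2
step 1: apply R1 at {0↦1, 1↦0}  → |V|=3 |E|=2  E = 2-p->2 2-q->2
step 2: apply R1 at {0↦1, 1↦2}  → |V|=3 |E|=0  E = ∅
final graph: no rule applies after step 2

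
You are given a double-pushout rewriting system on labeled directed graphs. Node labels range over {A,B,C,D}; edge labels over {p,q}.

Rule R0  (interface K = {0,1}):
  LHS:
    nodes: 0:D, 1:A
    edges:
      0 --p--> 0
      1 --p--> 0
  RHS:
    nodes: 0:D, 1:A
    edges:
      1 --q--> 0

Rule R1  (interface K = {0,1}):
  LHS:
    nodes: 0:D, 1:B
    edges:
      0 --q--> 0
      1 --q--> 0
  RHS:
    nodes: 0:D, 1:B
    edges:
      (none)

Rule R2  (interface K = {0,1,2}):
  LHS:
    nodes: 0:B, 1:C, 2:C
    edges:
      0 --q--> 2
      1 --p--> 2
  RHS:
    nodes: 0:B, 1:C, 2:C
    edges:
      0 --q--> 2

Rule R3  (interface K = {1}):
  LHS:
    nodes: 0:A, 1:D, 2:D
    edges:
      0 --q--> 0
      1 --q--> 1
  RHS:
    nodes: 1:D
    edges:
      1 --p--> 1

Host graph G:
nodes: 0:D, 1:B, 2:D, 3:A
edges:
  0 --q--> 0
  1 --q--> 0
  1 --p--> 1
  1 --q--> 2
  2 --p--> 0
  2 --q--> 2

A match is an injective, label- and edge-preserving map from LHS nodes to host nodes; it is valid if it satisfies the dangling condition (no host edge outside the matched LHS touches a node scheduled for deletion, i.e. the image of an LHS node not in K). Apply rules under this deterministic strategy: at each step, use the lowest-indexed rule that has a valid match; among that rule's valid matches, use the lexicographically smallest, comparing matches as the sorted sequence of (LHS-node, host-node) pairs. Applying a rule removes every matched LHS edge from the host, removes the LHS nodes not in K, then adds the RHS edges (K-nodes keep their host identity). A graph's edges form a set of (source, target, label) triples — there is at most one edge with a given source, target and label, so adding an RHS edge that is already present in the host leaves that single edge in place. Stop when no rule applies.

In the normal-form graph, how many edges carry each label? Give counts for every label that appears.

start.  V:4 E:6  edges: 0-q->0 1-q->0 1-p->1 1-q->2 2-p->0 2-q->2
1. fire R1 via {0↦0, 1↦1}  →  V:4 E:4  edges: 1-p->1 1-q->2 2-p->0 2-q->2
2. fire R1 via {0↦2, 1↦1}  →  V:4 E:2  edges: 1-p->1 2-p->0
final graph: no rule applies after step 2
NF edges: [(1, 1, 'p'), (2, 0, 'p')]

Answer: p:2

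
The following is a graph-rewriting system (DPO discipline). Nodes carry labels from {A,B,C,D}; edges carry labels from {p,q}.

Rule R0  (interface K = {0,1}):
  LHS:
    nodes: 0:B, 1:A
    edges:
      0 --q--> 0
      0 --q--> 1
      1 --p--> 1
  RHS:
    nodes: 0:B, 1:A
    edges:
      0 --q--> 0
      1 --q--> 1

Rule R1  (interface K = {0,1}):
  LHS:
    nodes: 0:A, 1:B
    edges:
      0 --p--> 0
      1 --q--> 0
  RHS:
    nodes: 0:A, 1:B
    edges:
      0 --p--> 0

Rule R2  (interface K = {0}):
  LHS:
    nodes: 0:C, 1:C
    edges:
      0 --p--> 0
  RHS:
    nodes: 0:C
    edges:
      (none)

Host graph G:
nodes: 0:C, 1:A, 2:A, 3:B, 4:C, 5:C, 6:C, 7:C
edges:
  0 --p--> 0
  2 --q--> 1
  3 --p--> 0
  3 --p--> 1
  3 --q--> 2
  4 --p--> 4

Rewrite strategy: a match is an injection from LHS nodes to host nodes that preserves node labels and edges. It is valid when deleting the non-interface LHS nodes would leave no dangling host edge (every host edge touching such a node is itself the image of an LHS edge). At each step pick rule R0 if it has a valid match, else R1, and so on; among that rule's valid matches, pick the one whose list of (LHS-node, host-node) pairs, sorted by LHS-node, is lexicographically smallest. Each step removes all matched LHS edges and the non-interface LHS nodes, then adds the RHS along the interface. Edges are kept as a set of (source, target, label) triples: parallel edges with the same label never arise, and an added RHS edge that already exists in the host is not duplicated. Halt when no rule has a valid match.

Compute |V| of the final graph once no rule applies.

[0] host  ⇒  8 nodes, 6 edges  {0-p->0 2-q->1 3-p->0 3-p->1 3-q->2 4-p->4}
[1] R2 @ {0↦0, 1↦5}  ⇒  7 nodes, 5 edges  {2-q->1 3-p->0 3-p->1 3-q->2 4-p->4}
[2] R2 @ {0↦4, 1↦6}  ⇒  6 nodes, 4 edges  {2-q->1 3-p->0 3-p->1 3-q->2}
normal form: no rule applies after step 2
NF nodes: {0:C, 1:A, 2:A, 3:B, 4:C, 7:C}

Answer: 6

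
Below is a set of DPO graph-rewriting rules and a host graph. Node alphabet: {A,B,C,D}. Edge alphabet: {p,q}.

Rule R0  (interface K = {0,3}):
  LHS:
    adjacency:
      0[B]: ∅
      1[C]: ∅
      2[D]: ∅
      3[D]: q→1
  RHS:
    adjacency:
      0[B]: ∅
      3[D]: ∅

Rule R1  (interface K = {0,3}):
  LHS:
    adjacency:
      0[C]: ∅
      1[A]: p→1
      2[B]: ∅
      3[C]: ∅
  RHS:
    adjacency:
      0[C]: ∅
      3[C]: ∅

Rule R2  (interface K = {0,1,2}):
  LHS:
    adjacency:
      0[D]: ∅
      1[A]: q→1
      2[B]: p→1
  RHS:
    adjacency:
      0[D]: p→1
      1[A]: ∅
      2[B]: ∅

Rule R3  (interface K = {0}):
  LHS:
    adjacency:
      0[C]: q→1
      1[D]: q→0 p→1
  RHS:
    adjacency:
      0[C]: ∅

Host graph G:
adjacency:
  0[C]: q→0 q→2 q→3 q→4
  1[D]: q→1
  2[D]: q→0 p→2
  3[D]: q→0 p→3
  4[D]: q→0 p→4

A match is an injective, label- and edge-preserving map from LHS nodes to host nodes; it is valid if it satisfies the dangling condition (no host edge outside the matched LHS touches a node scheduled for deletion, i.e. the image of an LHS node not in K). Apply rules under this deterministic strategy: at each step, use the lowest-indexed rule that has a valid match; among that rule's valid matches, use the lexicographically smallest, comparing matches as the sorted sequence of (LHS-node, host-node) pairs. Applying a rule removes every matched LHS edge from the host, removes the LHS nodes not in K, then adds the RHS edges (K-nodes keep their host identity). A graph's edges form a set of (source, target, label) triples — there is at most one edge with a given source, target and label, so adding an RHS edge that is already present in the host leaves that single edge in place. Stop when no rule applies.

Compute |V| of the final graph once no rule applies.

initial: |V|=5 |E|=11  E = 0-q->0 0-q->2 0-q->3 0-q->4 1-q->1 2-q->0 2-p->2 3-q->0 3-p->3 4-q->0 4-p->4
step 1: apply R3 at {0↦0, 1↦2}  → |V|=4 |E|=8  E = 0-q->0 0-q->3 0-q->4 1-q->1 3-q->0 3-p->3 4-q->0 4-p->4
step 2: apply R3 at {0↦0, 1↦3}  → |V|=3 |E|=5  E = 0-q->0 0-q->4 1-q->1 4-q->0 4-p->4
step 3: apply R3 at {0↦0, 1↦4}  → |V|=2 |E|=2  E = 0-q->0 1-q->1
halt: no rule applies after step 3
NF nodes: {0:C, 1:D}

Answer: 2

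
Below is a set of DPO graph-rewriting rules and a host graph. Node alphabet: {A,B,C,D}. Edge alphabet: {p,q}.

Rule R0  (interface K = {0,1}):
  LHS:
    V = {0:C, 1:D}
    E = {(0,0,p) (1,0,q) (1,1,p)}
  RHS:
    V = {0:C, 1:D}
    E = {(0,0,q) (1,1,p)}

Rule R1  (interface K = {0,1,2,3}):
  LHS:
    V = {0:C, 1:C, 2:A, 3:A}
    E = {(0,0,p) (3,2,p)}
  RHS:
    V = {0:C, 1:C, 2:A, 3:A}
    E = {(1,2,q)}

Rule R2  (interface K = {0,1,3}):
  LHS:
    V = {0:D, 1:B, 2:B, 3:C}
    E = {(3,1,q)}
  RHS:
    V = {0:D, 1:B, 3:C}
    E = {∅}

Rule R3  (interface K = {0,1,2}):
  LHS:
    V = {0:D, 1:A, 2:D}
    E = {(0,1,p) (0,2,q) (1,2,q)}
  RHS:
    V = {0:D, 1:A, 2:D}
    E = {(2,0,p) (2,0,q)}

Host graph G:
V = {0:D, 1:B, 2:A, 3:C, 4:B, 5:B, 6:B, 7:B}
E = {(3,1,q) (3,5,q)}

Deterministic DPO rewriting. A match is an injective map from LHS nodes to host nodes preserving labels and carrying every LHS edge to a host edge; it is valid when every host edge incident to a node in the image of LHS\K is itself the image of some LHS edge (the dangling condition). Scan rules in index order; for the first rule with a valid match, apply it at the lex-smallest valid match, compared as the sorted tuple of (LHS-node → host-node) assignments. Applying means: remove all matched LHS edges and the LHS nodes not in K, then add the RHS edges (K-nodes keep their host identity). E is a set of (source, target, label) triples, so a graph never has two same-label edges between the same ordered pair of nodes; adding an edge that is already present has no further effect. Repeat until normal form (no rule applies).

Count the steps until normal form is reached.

start.  V:8 E:2  edges: 3-q->1 3-q->5
1. fire R2 via {0↦0, 1↦1, 2↦4, 3↦3}  →  V:7 E:1  edges: 3-q->5
2. fire R2 via {0↦0, 1↦5, 2↦1, 3↦3}  →  V:6 E:0  edges: ∅
halt: no rule applies after step 2

Answer: 2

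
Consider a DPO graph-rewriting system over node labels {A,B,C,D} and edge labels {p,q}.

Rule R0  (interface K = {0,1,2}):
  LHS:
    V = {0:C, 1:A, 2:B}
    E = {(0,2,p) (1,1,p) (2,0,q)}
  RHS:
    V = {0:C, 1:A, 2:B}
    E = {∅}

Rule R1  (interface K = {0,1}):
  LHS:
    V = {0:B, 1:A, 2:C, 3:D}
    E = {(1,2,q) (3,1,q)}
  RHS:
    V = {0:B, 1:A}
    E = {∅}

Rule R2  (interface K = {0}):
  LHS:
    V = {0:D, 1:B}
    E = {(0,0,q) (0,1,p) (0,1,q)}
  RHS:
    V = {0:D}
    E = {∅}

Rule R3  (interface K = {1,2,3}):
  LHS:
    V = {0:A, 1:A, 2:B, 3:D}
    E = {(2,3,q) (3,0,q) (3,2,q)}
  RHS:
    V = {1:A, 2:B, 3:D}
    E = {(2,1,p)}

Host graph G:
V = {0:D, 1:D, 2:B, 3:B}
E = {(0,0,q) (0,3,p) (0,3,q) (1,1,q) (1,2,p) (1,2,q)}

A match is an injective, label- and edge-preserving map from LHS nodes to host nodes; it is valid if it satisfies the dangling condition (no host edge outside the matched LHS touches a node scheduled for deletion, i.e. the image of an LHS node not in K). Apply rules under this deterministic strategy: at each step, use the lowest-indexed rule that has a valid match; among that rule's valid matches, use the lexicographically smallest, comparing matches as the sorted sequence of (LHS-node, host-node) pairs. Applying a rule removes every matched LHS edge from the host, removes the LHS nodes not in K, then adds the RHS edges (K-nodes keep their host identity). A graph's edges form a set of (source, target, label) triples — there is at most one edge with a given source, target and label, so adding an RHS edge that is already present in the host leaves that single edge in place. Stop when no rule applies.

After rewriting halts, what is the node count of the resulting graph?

Answer: 2

Derivation:
initial: |V|=4 |E|=6  E = 0-q->0 0-p->3 0-q->3 1-q->1 1-p->2 1-q->2
step 1: apply R2 at {0↦0, 1↦3}  → |V|=3 |E|=3  E = 1-q->1 1-p->2 1-q->2
step 2: apply R2 at {0↦1, 1↦2}  → |V|=2 |E|=0  E = ∅
normal form: no rule applies after step 2
NF nodes: {0:D, 1:D}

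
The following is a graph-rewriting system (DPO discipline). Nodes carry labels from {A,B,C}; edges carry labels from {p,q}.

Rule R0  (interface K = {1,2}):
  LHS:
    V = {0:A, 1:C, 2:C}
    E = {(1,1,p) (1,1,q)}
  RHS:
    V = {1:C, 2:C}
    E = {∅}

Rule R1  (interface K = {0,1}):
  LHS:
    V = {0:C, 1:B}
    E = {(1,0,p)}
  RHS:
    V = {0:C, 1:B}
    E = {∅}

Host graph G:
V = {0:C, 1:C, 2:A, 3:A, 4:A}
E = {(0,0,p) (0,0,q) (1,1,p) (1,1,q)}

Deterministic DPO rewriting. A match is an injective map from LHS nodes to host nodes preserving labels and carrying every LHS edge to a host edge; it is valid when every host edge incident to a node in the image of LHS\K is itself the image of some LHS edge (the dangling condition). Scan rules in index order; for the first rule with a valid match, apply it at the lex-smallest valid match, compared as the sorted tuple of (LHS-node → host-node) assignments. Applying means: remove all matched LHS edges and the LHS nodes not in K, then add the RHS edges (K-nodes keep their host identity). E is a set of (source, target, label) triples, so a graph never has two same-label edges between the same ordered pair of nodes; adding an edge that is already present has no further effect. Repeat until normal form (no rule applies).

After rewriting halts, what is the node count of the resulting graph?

start.  V:5 E:4  edges: 0-p->0 0-q->0 1-p->1 1-q->1
1. fire R0 via {0↦2, 1↦0, 2↦1}  →  V:4 E:2  edges: 1-p->1 1-q->1
2. fire R0 via {0↦3, 1↦1, 2↦0}  →  V:3 E:0  edges: ∅
normal form: no rule applies after step 2
NF nodes: {0:C, 1:C, 4:A}

Answer: 3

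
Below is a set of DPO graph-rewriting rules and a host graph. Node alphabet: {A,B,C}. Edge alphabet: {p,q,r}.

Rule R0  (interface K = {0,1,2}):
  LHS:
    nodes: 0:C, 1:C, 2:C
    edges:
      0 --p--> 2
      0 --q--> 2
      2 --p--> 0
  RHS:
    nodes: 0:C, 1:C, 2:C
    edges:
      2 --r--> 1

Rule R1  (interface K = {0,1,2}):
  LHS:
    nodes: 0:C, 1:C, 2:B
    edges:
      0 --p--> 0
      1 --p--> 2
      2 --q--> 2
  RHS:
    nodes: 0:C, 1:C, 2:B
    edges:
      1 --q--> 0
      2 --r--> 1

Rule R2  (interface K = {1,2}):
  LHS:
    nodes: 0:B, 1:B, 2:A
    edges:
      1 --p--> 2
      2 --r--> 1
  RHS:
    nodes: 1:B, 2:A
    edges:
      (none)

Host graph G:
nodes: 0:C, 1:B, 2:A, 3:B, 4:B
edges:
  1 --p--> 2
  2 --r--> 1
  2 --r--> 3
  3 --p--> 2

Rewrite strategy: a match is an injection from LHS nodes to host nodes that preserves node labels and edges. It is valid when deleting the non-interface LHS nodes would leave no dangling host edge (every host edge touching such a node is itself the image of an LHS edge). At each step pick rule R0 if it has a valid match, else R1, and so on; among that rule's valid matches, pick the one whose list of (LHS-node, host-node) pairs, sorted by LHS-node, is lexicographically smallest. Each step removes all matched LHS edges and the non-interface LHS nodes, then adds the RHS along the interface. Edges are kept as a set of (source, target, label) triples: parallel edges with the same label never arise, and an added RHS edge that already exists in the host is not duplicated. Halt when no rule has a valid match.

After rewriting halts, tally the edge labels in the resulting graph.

initial: |V|=5 |E|=4  E = 1-p->2 2-r->1 2-r->3 3-p->2
step 1: apply R2 at {0↦4, 1↦1, 2↦2}  → |V|=4 |E|=2  E = 2-r->3 3-p->2
step 2: apply R2 at {0↦1, 1↦3, 2↦2}  → |V|=3 |E|=0  E = ∅
final graph: no rule applies after step 2
NF edges: []

Answer: (no edges)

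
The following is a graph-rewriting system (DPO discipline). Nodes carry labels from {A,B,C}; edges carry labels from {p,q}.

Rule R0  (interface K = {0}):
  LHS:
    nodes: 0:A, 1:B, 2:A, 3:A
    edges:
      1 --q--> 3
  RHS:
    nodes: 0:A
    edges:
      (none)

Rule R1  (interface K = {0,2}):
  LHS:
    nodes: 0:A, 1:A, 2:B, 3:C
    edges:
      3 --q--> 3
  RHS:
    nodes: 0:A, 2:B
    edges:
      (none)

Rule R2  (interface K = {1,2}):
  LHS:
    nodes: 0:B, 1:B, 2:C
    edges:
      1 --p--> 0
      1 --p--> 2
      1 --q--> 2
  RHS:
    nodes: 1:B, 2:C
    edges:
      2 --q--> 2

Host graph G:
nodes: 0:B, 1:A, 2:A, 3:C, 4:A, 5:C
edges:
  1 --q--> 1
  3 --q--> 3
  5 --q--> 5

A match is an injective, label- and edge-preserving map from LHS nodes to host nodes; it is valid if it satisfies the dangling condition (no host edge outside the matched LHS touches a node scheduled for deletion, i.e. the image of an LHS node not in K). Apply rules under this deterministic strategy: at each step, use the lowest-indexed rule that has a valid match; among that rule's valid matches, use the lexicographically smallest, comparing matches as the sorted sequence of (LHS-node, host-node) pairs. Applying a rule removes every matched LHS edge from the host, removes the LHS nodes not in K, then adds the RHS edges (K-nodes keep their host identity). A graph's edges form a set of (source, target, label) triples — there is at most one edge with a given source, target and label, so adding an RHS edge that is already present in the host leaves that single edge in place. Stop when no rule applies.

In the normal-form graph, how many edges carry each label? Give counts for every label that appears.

start.  V:6 E:3  edges: 1-q->1 3-q->3 5-q->5
1. fire R1 via {0↦1, 1↦2, 2↦0, 3↦3}  →  V:4 E:2  edges: 1-q->1 5-q->5
2. fire R1 via {0↦1, 1↦4, 2↦0, 3↦5}  →  V:2 E:1  edges: 1-q->1
normal form: no rule applies after step 2
NF edges: [(1, 1, 'q')]

Answer: q:1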